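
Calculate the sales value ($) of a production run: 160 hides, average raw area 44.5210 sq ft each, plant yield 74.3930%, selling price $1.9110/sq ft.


Raw_total = N * avg_area = 160 * 44.5210 = 7123.3600 sq ft
Finished = Raw_total * yield / 100 = 7123.3600 * 74.3930 / 100 = 5299.2812 sq ft
Value = Finished * price = 5299.2812 * 1.9110 = 10126.9264 $


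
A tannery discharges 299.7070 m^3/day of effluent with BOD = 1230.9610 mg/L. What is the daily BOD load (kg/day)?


Formula: BOD_load = volume * conc / 1000
Substituting: BOD_load = 299.7070 * 1230.9610 / 1000
Result: 368.9276 kg/day


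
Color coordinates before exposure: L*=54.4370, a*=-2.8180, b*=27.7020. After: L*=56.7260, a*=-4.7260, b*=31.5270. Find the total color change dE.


dL = 2.2890, da = -1.9080, db = 3.8250
dE = sqrt(2.2890^2 + (-1.9080)^2 + 3.8250^2) = 4.8488


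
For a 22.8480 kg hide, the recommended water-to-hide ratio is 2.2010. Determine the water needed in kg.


Formula: Water = hide_weight * ratio
Substituting: Water = 22.8480 * 2.2010
Result: 50.2884 kg


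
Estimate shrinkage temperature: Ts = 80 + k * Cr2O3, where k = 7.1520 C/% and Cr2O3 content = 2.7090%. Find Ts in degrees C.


Formula: Ts = 80 + k * Cr2O3
Substituting: Ts = 80 + 7.1520 * 2.7090
Result: 99.3748 C


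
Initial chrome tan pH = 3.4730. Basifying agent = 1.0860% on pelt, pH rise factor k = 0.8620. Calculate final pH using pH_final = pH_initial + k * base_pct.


Formula: pH_final = pH_initial + k * base_pct
Substituting: pH_final = 3.4730 + 0.8620 * 1.0860
Result: 4.4091


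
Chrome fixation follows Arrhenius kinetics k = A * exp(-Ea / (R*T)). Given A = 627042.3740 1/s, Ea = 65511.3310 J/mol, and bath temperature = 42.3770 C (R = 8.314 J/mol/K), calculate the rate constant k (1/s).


T_K = T_C + 273.15 = 42.3770 + 273.15 = 315.5270 K
exponent = -Ea / (R * T_K) = -65511.3310 / (8.314 * 315.5270) = -24.9730
k = A * exp(exponent) = 627042.3740 * exp(-24.9730) = 8.9471e-06 1/s


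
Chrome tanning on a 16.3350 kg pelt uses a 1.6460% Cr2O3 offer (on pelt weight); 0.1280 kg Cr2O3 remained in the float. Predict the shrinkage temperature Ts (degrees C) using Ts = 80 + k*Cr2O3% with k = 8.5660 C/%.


Offered = pelt * offer_pct / 100 = 16.3350 * 1.6460 / 100 = 0.2689 kg
Uptake = offered - residual = 0.2689 - 0.1280 = 0.1409 kg
Cr2O3% on pelt = uptake / pelt * 100 = 0.1409 / 16.3350 * 100 = 0.8624 %
Ts = 80 + k * Cr2O3% = 80 + 8.5660 * 0.8624 = 87.3874 C


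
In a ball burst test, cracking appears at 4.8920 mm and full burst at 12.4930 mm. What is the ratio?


Formula: Ratio = crack / burst
Substituting: Ratio = 4.8920 / 12.4930
Result: 0.3916


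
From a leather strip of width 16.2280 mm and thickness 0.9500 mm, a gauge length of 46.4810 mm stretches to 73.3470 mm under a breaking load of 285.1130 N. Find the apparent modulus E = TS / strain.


TS = F / (w * t) = 285.1130 / (16.2280 * 0.9500) = 18.4939 N/mm^2
strain = (Lf - L0) / L0 = (73.3470 - 46.4810) / 46.4810 = 0.5780
E = TS / strain = 18.4939 / 0.5780 = 31.9964 N/mm^2


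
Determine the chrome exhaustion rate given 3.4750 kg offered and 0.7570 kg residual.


Formula: Uptake = (offered - residual) / offered * 100
Substituting: Uptake = (3.4750 - 0.7570) / 3.4750 * 100
Result: 78.2158 %


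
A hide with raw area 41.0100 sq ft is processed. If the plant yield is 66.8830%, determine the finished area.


Formula: finished = raw * yield / 100
Substituting: finished = 41.0100 * 66.8830 / 100
Result: 27.4287 sq ft


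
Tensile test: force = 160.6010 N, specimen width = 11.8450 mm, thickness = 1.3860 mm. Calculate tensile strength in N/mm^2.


Formula: TS = force / (width * thickness)
Substituting: TS = 160.6010 / (11.8450 * 1.3860)
Result: 9.7825 N/mm^2


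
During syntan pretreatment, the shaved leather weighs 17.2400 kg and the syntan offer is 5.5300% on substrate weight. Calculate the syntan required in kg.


Formula: Syntan = substrate * pct / 100
Substituting: Syntan = 17.2400 * 5.5300 / 100
Result: 0.9534 kg


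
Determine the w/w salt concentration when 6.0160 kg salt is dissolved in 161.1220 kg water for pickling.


Formula: Conc = salt / (water + salt) * 100
Substituting: Conc = 6.0160 / (161.1220 + 6.0160) * 100
Result: 3.5994 %


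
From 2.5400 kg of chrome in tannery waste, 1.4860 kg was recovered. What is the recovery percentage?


Formula: Recovery = recovered / input * 100
Substituting: Recovery = 1.4860 / 2.5400 * 100
Result: 58.5039 %


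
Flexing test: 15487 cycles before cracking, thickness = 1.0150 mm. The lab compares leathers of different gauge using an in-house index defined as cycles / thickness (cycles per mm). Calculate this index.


Formula: Index = cycles / thickness
Substituting: Index = 15487 / 1.0150
Result: 15258.1281 cycles/mm


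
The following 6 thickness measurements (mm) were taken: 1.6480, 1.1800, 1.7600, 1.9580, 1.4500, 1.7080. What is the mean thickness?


Formula: Average = sum / n
Substituting: Average = 9.7040 / 6
Result: 1.6173 mm


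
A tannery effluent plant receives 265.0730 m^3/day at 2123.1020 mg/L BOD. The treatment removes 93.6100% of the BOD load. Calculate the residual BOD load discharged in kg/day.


Load_in = volume * conc / 1000 = 265.0730 * 2123.1020 / 1000 = 562.7770 kg/day
Removed = Load_in * eff / 100 = 562.7770 * 93.6100 / 100 = 526.8156 kg/day
Load_out = Load_in - Removed = 562.7770 - 526.8156 = 35.9615 kg/day


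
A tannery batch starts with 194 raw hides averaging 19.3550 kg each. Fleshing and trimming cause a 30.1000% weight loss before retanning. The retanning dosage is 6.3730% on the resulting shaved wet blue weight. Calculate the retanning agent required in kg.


Total_raw = N * avg_wt = 194 * 19.3550 = 3754.8700 kg
Substrate = Total_raw * (1 - loss/100) = 3754.8700 * (1 - 30.1000/100) = 2624.6541 kg
Retan = Substrate * pct / 100 = 2624.6541 * 6.3730 / 100 = 167.2692 kg


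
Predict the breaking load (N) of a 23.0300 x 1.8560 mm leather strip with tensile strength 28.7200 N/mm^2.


Formula: F = TS * w * t
Substituting: F = 28.7200 * 23.0300 * 1.8560
Result: 1227.5985 N


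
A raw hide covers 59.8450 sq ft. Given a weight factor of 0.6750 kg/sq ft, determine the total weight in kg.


Formula: Weight = area * weight_per_sqft
Substituting: Weight = 59.8450 * 0.6750
Result: 40.3954 kg


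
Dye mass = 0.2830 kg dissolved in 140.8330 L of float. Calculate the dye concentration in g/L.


Formula: Conc = dye_mass(kg) / volume(L) * 1000
Substituting: Conc = 0.2830 / 140.8330 * 1000
Result: 2.0095 g/L


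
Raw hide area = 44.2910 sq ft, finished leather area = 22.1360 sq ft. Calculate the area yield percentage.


Formula: Yield = finished / raw * 100
Substituting: Yield = 22.1360 / 44.2910 * 100
Result: 49.9786 %


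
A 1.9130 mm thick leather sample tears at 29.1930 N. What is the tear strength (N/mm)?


Formula: Tear strength = force / thickness
Substituting: Tear strength = 29.1930 / 1.9130
Result: 15.2603 N/mm


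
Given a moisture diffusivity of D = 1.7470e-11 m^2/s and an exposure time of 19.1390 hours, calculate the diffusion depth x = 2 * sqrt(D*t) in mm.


t = 19.1390 hr * 3600 = 68900.4000 s
D * t = 1.7470e-11 * 68900.4000 = 1.2037e-06
x = 2 * sqrt(D*t) = 2 * sqrt(1.2037e-06) = 0.00219426 m = 2.1943 mm


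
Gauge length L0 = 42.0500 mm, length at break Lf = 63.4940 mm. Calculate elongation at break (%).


Formula: Elongation = (Lf - L0) / L0 * 100
Substituting: Elongation = (63.4940 - 42.0500) / 42.0500 * 100
Result: 50.9964 %


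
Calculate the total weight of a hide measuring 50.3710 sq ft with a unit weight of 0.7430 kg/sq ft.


Formula: Weight = area * weight_per_sqft
Substituting: Weight = 50.3710 * 0.7430
Result: 37.4257 kg


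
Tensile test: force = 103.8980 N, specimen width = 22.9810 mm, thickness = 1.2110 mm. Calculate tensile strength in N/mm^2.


Formula: TS = force / (width * thickness)
Substituting: TS = 103.8980 / (22.9810 * 1.2110)
Result: 3.7333 N/mm^2


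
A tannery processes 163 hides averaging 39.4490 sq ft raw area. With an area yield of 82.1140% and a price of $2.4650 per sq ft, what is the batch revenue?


Raw_total = N * avg_area = 163 * 39.4490 = 6430.1870 sq ft
Finished = Raw_total * yield / 100 = 6430.1870 * 82.1140 / 100 = 5280.0838 sq ft
Value = Finished * price = 5280.0838 * 2.4650 = 13015.4065 $


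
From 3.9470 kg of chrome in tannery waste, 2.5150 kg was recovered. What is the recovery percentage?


Formula: Recovery = recovered / input * 100
Substituting: Recovery = 2.5150 / 3.9470 * 100
Result: 63.7193 %


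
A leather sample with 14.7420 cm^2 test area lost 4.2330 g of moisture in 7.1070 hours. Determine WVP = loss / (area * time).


Formula: WVP = loss / (area * time)
Substituting: WVP = 4.2330 / (14.7420 * 7.1070)
Result: 0.0404022 g/(cm^2*hr)


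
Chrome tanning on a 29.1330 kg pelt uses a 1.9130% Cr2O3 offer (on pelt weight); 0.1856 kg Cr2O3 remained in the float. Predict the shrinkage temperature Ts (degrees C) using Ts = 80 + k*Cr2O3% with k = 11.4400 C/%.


Offered = pelt * offer_pct / 100 = 29.1330 * 1.9130 / 100 = 0.5573 kg
Uptake = offered - residual = 0.5573 - 0.1856 = 0.3717 kg
Cr2O3% on pelt = uptake / pelt * 100 = 0.3717 / 29.1330 * 100 = 1.2759 %
Ts = 80 + k * Cr2O3% = 80 + 11.4400 * 1.2759 = 94.5965 C


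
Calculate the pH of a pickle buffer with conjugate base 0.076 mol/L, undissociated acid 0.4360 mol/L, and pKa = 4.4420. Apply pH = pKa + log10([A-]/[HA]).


ratio = [A-] / [HA] = 0.076 / 0.4360 = 0.1743
log10(ratio) = -0.7587
pH = pKa + log10(ratio) = 4.4420 - 0.7587 = 3.6833


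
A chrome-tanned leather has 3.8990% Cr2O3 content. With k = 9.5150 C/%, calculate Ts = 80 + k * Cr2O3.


Formula: Ts = 80 + k * Cr2O3
Substituting: Ts = 80 + 9.5150 * 3.8990
Result: 117.0990 C


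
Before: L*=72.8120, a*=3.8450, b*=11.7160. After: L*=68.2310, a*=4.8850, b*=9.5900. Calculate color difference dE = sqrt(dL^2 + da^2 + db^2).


dL = -4.5810, da = 1.0400, db = -2.1260
dE = sqrt((-4.5810)^2 + 1.0400^2 + (-2.1260)^2) = 5.1563


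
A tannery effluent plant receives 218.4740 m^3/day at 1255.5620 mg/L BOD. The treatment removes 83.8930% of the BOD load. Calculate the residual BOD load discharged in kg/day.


Load_in = volume * conc / 1000 = 218.4740 * 1255.5620 / 1000 = 274.3077 kg/day
Removed = Load_in * eff / 100 = 274.3077 * 83.8930 / 100 = 230.1249 kg/day
Load_out = Load_in - Removed = 274.3077 - 230.1249 = 44.1827 kg/day


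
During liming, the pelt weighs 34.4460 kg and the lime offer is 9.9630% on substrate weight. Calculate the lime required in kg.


Formula: Lime = substrate * pct / 100
Substituting: Lime = 34.4460 * 9.9630 / 100
Result: 3.4319 kg


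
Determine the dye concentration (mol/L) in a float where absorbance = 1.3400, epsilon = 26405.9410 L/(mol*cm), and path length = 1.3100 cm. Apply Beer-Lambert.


Formula: c = A / (epsilon * l)
Substituting: c = 1.3400 / (26405.9410 * 1.3100)
Result: 3.8738e-05 mol/L


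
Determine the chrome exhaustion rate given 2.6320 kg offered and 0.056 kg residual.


Formula: Uptake = (offered - residual) / offered * 100
Substituting: Uptake = (2.6320 - 0.056) / 2.6320 * 100
Result: 97.8723 %


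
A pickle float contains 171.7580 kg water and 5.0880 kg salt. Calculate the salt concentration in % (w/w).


Formula: Conc = salt / (water + salt) * 100
Substituting: Conc = 5.0880 / (171.7580 + 5.0880) * 100
Result: 2.8771 %


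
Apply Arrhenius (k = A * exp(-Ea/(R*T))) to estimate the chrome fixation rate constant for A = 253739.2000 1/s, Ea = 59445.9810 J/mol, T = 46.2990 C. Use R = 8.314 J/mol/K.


T_K = T_C + 273.15 = 46.2990 + 273.15 = 319.4490 K
exponent = -Ea / (R * T_K) = -59445.9810 / (8.314 * 319.4490) = -22.3826
k = A * exp(exponent) = 253739.2000 * exp(-22.3826) = 4.8277e-05 1/s


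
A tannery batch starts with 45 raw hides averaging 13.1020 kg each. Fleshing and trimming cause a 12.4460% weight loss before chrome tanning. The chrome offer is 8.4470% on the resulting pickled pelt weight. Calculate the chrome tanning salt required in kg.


Total_raw = N * avg_wt = 45 * 13.1020 = 589.5900 kg
Substrate = Total_raw * (1 - loss/100) = 589.5900 * (1 - 12.4460/100) = 516.2096 kg
Chrome = Substrate * pct / 100 = 516.2096 * 8.4470 / 100 = 43.6042 kg


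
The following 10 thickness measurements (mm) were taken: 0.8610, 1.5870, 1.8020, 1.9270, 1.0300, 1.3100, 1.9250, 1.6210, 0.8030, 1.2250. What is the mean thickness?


Formula: Average = sum / n
Substituting: Average = 14.0910 / 10
Result: 1.4091 mm


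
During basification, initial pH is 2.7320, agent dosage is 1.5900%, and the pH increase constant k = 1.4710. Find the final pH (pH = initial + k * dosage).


Formula: pH_final = pH_initial + k * base_pct
Substituting: pH_final = 2.7320 + 1.4710 * 1.5900
Result: 5.0709


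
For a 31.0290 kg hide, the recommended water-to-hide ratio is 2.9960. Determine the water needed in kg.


Formula: Water = hide_weight * ratio
Substituting: Water = 31.0290 * 2.9960
Result: 92.9629 kg


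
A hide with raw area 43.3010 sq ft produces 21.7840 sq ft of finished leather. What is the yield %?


Formula: Yield = finished / raw * 100
Substituting: Yield = 21.7840 / 43.3010 * 100
Result: 50.3083 %


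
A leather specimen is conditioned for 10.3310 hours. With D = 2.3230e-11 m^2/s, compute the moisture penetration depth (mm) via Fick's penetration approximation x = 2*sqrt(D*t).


t = 10.3310 hr * 3600 = 37191.6000 s
D * t = 2.3230e-11 * 37191.6000 = 8.6396e-07
x = 2 * sqrt(D*t) = 2 * sqrt(8.6396e-07) = 0.00185899 m = 1.8590 mm


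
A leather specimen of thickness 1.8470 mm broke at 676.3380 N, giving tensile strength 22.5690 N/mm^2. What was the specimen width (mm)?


Formula: w = F / (TS * t)
Substituting: w = 676.3380 / (22.5690 * 1.8470)
Result: 16.2250 mm


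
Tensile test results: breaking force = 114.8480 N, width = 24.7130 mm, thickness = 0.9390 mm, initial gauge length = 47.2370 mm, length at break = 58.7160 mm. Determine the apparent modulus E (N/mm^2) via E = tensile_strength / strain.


TS = F / (w * t) = 114.8480 / (24.7130 * 0.9390) = 4.9492 N/mm^2
strain = (Lf - L0) / L0 = (58.7160 - 47.2370) / 47.2370 = 0.2430
E = TS / strain = 4.9492 / 0.2430 = 20.3662 N/mm^2


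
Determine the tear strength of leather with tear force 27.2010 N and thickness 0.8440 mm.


Formula: Tear strength = force / thickness
Substituting: Tear strength = 27.2010 / 0.8440
Result: 32.2287 N/mm


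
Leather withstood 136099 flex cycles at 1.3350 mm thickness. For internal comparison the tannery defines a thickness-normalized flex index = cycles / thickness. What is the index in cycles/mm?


Formula: Index = cycles / thickness
Substituting: Index = 136099 / 1.3350
Result: 101946.8165 cycles/mm


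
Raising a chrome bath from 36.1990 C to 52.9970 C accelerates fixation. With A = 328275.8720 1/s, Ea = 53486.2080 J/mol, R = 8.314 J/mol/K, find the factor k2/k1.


T1 = 36.1990 + 273.15 = 309.3490 K; T2 = 52.9970 + 273.15 = 326.1470 K
k1 = A * exp(-Ea/(R*T1)) = 328275.8720 * exp(-53486.2080/(8.314*309.3490)) = 3.0520e-04 1/s
k2 = A * exp(-Ea/(R*T2)) = 328275.8720 * exp(-53486.2080/(8.314*326.1470)) = 8.9074e-04 1/s
k2/k1 = 8.9074e-04 / 3.0520e-04 = 2.9186


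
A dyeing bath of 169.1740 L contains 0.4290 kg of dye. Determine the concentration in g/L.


Formula: Conc = dye_mass(kg) / volume(L) * 1000
Substituting: Conc = 0.4290 / 169.1740 * 1000
Result: 2.5359 g/L


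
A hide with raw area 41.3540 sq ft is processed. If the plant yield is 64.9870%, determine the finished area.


Formula: finished = raw * yield / 100
Substituting: finished = 41.3540 * 64.9870 / 100
Result: 26.8747 sq ft


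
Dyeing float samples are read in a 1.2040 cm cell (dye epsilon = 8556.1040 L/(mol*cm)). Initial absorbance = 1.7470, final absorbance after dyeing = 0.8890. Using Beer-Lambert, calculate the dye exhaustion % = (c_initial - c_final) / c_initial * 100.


c_initial = A_i / (epsilon * l) = 1.7470 / (8556.1040 * 1.2040) = 1.6959e-04 mol/L
c_final = A_f / (epsilon * l) = 0.8890 / (8556.1040 * 1.2040) = 8.6298e-05 mol/L
Exhaustion = (c_initial - c_final) / c_initial * 100 = (1.6959e-04 - 8.6298e-05) / 1.6959e-04 * 100 = 49.1128 %


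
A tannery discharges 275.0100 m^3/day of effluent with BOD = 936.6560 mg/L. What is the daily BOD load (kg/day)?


Formula: BOD_load = volume * conc / 1000
Substituting: BOD_load = 275.0100 * 936.6560 / 1000
Result: 257.5898 kg/day


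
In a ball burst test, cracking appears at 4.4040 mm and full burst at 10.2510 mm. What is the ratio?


Formula: Ratio = crack / burst
Substituting: Ratio = 4.4040 / 10.2510
Result: 0.4296


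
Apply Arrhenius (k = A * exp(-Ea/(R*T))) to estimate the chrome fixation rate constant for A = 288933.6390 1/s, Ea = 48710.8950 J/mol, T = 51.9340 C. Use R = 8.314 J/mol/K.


T_K = T_C + 273.15 = 51.9340 + 273.15 = 325.0840 K
exponent = -Ea / (R * T_K) = -48710.8950 / (8.314 * 325.0840) = -18.0227
k = A * exp(exponent) = 288933.6390 * exp(-18.0227) = 0.00430157 1/s


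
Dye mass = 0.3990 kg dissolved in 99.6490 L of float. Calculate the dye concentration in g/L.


Formula: Conc = dye_mass(kg) / volume(L) * 1000
Substituting: Conc = 0.3990 / 99.6490 * 1000
Result: 4.0041 g/L


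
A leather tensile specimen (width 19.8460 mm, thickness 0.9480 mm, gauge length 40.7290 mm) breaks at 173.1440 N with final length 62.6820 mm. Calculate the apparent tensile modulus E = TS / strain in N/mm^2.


TS = F / (w * t) = 173.1440 / (19.8460 * 0.9480) = 9.2029 N/mm^2
strain = (Lf - L0) / L0 = (62.6820 - 40.7290) / 40.7290 = 0.5390
E = TS / strain = 9.2029 / 0.5390 = 17.0740 N/mm^2


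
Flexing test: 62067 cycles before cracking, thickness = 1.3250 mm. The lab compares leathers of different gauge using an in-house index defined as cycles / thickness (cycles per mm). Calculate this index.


Formula: Index = cycles / thickness
Substituting: Index = 62067 / 1.3250
Result: 46843.0189 cycles/mm


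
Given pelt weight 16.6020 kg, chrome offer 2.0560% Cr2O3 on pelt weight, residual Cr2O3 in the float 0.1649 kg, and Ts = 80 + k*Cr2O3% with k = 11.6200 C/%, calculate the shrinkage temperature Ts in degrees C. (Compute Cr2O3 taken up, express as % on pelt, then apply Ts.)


Offered = pelt * offer_pct / 100 = 16.6020 * 2.0560 / 100 = 0.3413 kg
Uptake = offered - residual = 0.3413 - 0.1649 = 0.1764 kg
Cr2O3% on pelt = uptake / pelt * 100 = 0.1764 / 16.6020 * 100 = 1.0627 %
Ts = 80 + k * Cr2O3% = 80 + 11.6200 * 1.0627 = 92.3491 C


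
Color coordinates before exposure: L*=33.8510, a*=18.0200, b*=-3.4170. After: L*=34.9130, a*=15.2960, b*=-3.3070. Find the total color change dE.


dL = 1.0620, da = -2.7240, db = 0.1100
dE = sqrt(1.0620^2 + (-2.7240)^2 + 0.1100^2) = 2.9258


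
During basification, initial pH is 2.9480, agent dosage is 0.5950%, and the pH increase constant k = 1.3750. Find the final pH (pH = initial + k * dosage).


Formula: pH_final = pH_initial + k * base_pct
Substituting: pH_final = 2.9480 + 1.3750 * 0.5950
Result: 3.7661


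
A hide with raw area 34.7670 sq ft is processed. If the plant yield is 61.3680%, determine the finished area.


Formula: finished = raw * yield / 100
Substituting: finished = 34.7670 * 61.3680 / 100
Result: 21.3358 sq ft


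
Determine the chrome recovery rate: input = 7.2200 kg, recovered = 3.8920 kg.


Formula: Recovery = recovered / input * 100
Substituting: Recovery = 3.8920 / 7.2200 * 100
Result: 53.9058 %


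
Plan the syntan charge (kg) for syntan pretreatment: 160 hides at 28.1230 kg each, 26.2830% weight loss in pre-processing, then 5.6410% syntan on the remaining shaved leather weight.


Total_raw = N * avg_wt = 160 * 28.1230 = 4499.6800 kg
Substrate = Total_raw * (1 - loss/100) = 4499.6800 * (1 - 26.2830/100) = 3317.0291 kg
Syntan = Substrate * pct / 100 = 3317.0291 * 5.6410 / 100 = 187.1136 kg


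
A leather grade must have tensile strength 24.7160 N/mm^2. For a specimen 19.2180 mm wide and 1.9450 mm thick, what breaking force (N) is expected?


Formula: F = TS * w * t
Substituting: F = 24.7160 * 19.2180 * 1.9450
Result: 923.8596 N


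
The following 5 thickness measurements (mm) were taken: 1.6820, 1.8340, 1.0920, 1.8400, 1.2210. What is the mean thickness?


Formula: Average = sum / n
Substituting: Average = 7.6690 / 5
Result: 1.5338 mm


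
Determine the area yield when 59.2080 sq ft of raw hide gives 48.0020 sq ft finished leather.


Formula: Yield = finished / raw * 100
Substituting: Yield = 48.0020 / 59.2080 * 100
Result: 81.0735 %


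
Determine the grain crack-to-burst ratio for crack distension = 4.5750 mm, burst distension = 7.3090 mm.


Formula: Ratio = crack / burst
Substituting: Ratio = 4.5750 / 7.3090
Result: 0.6259


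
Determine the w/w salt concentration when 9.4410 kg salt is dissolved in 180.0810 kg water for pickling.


Formula: Conc = salt / (water + salt) * 100
Substituting: Conc = 9.4410 / (180.0810 + 9.4410) * 100
Result: 4.9815 %


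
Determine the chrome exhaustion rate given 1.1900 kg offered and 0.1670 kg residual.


Formula: Uptake = (offered - residual) / offered * 100
Substituting: Uptake = (1.1900 - 0.1670) / 1.1900 * 100
Result: 85.9664 %


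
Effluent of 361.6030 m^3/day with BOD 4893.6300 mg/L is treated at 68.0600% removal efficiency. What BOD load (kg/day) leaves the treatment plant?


Load_in = volume * conc / 1000 = 361.6030 * 4893.6300 / 1000 = 1769.5513 kg/day
Removed = Load_in * eff / 100 = 1769.5513 * 68.0600 / 100 = 1204.3566 kg/day
Load_out = Load_in - Removed = 1769.5513 - 1204.3566 = 565.1947 kg/day


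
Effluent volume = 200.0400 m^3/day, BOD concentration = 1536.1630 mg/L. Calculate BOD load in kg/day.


Formula: BOD_load = volume * conc / 1000
Substituting: BOD_load = 200.0400 * 1536.1630 / 1000
Result: 307.2940 kg/day


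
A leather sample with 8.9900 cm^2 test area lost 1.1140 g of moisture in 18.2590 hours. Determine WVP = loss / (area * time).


Formula: WVP = loss / (area * time)
Substituting: WVP = 1.1140 / (8.9900 * 18.2590)
Result: 0.00678654 g/(cm^2*hr)


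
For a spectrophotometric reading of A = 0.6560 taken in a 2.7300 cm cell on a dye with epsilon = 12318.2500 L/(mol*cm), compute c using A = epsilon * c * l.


Formula: c = A / (epsilon * l)
Substituting: c = 0.6560 / (12318.2500 * 2.7300)
Result: 1.9507e-05 mol/L


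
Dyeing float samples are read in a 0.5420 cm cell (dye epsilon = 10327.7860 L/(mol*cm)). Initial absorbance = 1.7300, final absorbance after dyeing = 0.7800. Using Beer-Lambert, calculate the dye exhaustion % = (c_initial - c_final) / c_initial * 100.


c_initial = A_i / (epsilon * l) = 1.7300 / (10327.7860 * 0.5420) = 3.0906e-04 mol/L
c_final = A_f / (epsilon * l) = 0.7800 / (10327.7860 * 0.5420) = 1.3934e-04 mol/L
Exhaustion = (c_initial - c_final) / c_initial * 100 = (3.0906e-04 - 1.3934e-04) / 3.0906e-04 * 100 = 54.9133 %


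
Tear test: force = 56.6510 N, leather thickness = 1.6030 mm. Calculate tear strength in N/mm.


Formula: Tear strength = force / thickness
Substituting: Tear strength = 56.6510 / 1.6030
Result: 35.3406 N/mm


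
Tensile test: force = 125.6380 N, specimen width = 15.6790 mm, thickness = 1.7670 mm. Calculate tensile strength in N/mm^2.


Formula: TS = force / (width * thickness)
Substituting: TS = 125.6380 / (15.6790 * 1.7670)
Result: 4.5349 N/mm^2


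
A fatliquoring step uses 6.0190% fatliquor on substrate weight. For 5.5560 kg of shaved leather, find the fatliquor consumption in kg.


Formula: Fat = substrate * pct / 100
Substituting: Fat = 5.5560 * 6.0190 / 100
Result: 0.3344 kg


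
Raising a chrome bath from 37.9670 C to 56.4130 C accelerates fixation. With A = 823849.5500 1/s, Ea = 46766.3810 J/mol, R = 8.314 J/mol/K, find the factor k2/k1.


T1 = 37.9670 + 273.15 = 311.1170 K; T2 = 56.4130 + 273.15 = 329.5630 K
k1 = A * exp(-Ea/(R*T1)) = 823849.5500 * exp(-46766.3810/(8.314*311.1170)) = 0.0115818 1/s
k2 = A * exp(-Ea/(R*T2)) = 823849.5500 * exp(-46766.3810/(8.314*329.5630)) = 0.0318614 1/s
k2/k1 = 0.0318614 / 0.0115818 = 2.7510


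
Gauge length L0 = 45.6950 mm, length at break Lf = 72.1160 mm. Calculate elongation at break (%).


Formula: Elongation = (Lf - L0) / L0 * 100
Substituting: Elongation = (72.1160 - 45.6950) / 45.6950 * 100
Result: 57.8203 %


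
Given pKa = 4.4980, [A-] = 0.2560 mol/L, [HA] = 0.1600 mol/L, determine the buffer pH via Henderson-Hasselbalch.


ratio = [A-] / [HA] = 0.2560 / 0.1600 = 1.6000
log10(ratio) = 0.2041
pH = pKa + log10(ratio) = 4.4980 + 0.2041 = 4.7021


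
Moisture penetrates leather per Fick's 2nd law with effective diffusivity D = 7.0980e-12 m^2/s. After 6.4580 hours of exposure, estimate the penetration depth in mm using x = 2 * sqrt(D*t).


t = 6.4580 hr * 3600 = 23248.8000 s
D * t = 7.0980e-12 * 23248.8000 = 1.6502e-07
x = 2 * sqrt(D*t) = 2 * sqrt(1.6502e-07) = 8.1245e-04 m = 0.8125 mm


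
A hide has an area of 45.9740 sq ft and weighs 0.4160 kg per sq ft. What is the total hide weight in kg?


Formula: Weight = area * weight_per_sqft
Substituting: Weight = 45.9740 * 0.4160
Result: 19.1252 kg


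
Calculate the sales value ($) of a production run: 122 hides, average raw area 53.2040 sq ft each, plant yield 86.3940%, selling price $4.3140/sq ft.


Raw_total = N * avg_area = 122 * 53.2040 = 6490.8880 sq ft
Finished = Raw_total * yield / 100 = 6490.8880 * 86.3940 / 100 = 5607.7378 sq ft
Value = Finished * price = 5607.7378 * 4.3140 = 24191.7808 $


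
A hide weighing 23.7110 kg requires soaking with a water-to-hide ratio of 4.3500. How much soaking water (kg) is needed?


Formula: Water = hide_weight * ratio
Substituting: Water = 23.7110 * 4.3500
Result: 103.1428 kg


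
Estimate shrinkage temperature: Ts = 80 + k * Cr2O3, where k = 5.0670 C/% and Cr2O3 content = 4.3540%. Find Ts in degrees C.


Formula: Ts = 80 + k * Cr2O3
Substituting: Ts = 80 + 5.0670 * 4.3540
Result: 102.0617 C


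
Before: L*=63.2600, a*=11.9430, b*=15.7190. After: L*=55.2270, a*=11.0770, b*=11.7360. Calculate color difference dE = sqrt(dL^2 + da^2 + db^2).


dL = -8.0330, da = -0.8660, db = -3.9830
dE = sqrt((-8.0330)^2 + (-0.8660)^2 + (-3.9830)^2) = 9.0080


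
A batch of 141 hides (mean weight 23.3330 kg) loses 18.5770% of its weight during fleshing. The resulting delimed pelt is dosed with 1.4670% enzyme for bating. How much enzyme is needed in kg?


Total_raw = N * avg_wt = 141 * 23.3330 = 3289.9530 kg
Substrate = Total_raw * (1 - loss/100) = 3289.9530 * (1 - 18.5770/100) = 2678.7784 kg
Enzyme = Substrate * pct / 100 = 2678.7784 * 1.4670 / 100 = 39.2977 kg


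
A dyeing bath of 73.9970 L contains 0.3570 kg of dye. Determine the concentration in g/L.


Formula: Conc = dye_mass(kg) / volume(L) * 1000
Substituting: Conc = 0.3570 / 73.9970 * 1000
Result: 4.8245 g/L


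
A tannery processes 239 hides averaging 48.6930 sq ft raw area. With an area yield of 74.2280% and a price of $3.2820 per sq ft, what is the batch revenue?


Raw_total = N * avg_area = 239 * 48.6930 = 11637.6270 sq ft
Finished = Raw_total * yield / 100 = 11637.6270 * 74.2280 / 100 = 8638.3778 sq ft
Value = Finished * price = 8638.3778 * 3.2820 = 28351.1558 $


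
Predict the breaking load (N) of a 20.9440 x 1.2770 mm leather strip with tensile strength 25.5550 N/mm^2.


Formula: F = TS * w * t
Substituting: F = 25.5550 * 20.9440 * 1.2770
Result: 683.4809 N


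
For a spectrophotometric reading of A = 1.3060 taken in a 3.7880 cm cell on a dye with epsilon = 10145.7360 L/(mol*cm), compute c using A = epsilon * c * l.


Formula: c = A / (epsilon * l)
Substituting: c = 1.3060 / (10145.7360 * 3.7880)
Result: 3.3982e-05 mol/L


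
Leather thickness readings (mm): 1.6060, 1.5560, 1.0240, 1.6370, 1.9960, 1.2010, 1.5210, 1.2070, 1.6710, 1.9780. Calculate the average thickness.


Formula: Average = sum / n
Substituting: Average = 15.3970 / 10
Result: 1.5397 mm


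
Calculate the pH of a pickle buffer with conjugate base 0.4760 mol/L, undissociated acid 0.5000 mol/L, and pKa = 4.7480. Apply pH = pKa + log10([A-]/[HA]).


ratio = [A-] / [HA] = 0.4760 / 0.5000 = 0.9520
log10(ratio) = -0.0213631
pH = pKa + log10(ratio) = 4.7480 - 0.0213631 = 4.7266


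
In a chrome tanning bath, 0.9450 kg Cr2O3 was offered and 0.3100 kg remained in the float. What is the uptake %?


Formula: Uptake = (offered - residual) / offered * 100
Substituting: Uptake = (0.9450 - 0.3100) / 0.9450 * 100
Result: 67.1958 %


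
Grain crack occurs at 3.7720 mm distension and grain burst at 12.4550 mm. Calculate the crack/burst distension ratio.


Formula: Ratio = crack / burst
Substituting: Ratio = 3.7720 / 12.4550
Result: 0.3029


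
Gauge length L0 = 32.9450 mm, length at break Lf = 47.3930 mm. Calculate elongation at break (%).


Formula: Elongation = (Lf - L0) / L0 * 100
Substituting: Elongation = (47.3930 - 32.9450) / 32.9450 * 100
Result: 43.8549 %


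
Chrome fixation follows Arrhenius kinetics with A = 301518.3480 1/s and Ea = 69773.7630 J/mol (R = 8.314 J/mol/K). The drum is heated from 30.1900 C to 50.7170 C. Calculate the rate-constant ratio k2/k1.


T1 = 30.1900 + 273.15 = 303.3400 K; T2 = 50.7170 + 273.15 = 323.8670 K
k1 = A * exp(-Ea/(R*T1)) = 301518.3480 * exp(-69773.7630/(8.314*303.3400)) = 2.9104e-07 1/s
k2 = A * exp(-Ea/(R*T2)) = 301518.3480 * exp(-69773.7630/(8.314*323.8670)) = 1.6807e-06 1/s
k2/k1 = 1.6807e-06 / 2.9104e-07 = 5.7749


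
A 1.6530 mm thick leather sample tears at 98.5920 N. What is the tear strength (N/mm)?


Formula: Tear strength = force / thickness
Substituting: Tear strength = 98.5920 / 1.6530
Result: 59.6443 N/mm


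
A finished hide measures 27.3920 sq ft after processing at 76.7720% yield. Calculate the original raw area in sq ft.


Formula: raw = finished * 100 / yield
Substituting: raw = 27.3920 * 100 / 76.7720
Result: 35.6797 sq ft


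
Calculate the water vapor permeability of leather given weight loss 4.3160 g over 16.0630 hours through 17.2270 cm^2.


Formula: WVP = loss / (area * time)
Substituting: WVP = 4.3160 / (17.2270 * 16.0630)
Result: 0.0155971 g/(cm^2*hr)


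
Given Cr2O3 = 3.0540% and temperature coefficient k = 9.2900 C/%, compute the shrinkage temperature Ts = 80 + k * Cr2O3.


Formula: Ts = 80 + k * Cr2O3
Substituting: Ts = 80 + 9.2900 * 3.0540
Result: 108.3717 C


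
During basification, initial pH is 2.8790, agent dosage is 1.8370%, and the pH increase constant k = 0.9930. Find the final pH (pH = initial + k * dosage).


Formula: pH_final = pH_initial + k * base_pct
Substituting: pH_final = 2.8790 + 0.9930 * 1.8370
Result: 4.7031


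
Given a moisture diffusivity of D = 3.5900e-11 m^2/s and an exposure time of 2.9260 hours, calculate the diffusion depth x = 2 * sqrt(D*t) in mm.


t = 2.9260 hr * 3600 = 10533.6000 s
D * t = 3.5900e-11 * 10533.6000 = 3.7816e-07
x = 2 * sqrt(D*t) = 2 * sqrt(3.7816e-07) = 0.00122989 m = 1.2299 mm


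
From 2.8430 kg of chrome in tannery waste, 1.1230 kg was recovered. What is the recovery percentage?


Formula: Recovery = recovered / input * 100
Substituting: Recovery = 1.1230 / 2.8430 * 100
Result: 39.5005 %


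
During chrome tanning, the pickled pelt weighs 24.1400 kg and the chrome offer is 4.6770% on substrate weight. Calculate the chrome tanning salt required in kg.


Formula: Chrome = substrate * pct / 100
Substituting: Chrome = 24.1400 * 4.6770 / 100
Result: 1.1290 kg


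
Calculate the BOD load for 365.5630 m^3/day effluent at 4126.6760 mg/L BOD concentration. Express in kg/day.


Formula: BOD_load = volume * conc / 1000
Substituting: BOD_load = 365.5630 * 4126.6760 / 1000
Result: 1508.5601 kg/day


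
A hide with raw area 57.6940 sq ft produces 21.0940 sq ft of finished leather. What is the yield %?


Formula: Yield = finished / raw * 100
Substituting: Yield = 21.0940 / 57.6940 * 100
Result: 36.5619 %


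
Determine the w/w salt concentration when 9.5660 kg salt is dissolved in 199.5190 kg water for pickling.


Formula: Conc = salt / (water + salt) * 100
Substituting: Conc = 9.5660 / (199.5190 + 9.5660) * 100
Result: 4.5752 %


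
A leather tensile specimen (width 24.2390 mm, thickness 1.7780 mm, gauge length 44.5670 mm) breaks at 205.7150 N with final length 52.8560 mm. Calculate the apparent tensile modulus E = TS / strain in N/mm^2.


TS = F / (w * t) = 205.7150 / (24.2390 * 1.7780) = 4.7733 N/mm^2
strain = (Lf - L0) / L0 = (52.8560 - 44.5670) / 44.5670 = 0.1860
E = TS / strain = 4.7733 / 0.1860 = 25.6644 N/mm^2


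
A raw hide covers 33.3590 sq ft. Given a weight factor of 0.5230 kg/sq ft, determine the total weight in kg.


Formula: Weight = area * weight_per_sqft
Substituting: Weight = 33.3590 * 0.5230
Result: 17.4468 kg


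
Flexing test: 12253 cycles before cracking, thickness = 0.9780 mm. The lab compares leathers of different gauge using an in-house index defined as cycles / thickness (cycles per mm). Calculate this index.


Formula: Index = cycles / thickness
Substituting: Index = 12253 / 0.9780
Result: 12528.6299 cycles/mm


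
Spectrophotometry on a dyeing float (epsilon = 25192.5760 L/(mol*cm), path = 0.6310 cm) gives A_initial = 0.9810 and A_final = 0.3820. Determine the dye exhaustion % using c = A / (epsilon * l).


c_initial = A_i / (epsilon * l) = 0.9810 / (25192.5760 * 0.6310) = 6.1712e-05 mol/L
c_final = A_f / (epsilon * l) = 0.3820 / (25192.5760 * 0.6310) = 2.4030e-05 mol/L
Exhaustion = (c_initial - c_final) / c_initial * 100 = (6.1712e-05 - 2.4030e-05) / 6.1712e-05 * 100 = 61.0601 %


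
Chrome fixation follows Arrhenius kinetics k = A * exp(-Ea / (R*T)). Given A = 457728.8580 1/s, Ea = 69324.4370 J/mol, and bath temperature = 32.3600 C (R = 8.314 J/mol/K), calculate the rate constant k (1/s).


T_K = T_C + 273.15 = 32.3600 + 273.15 = 305.5100 K
exponent = -Ea / (R * T_K) = -69324.4370 / (8.314 * 305.5100) = -27.2930
k = A * exp(exponent) = 457728.8580 * exp(-27.2930) = 6.4183e-07 1/s


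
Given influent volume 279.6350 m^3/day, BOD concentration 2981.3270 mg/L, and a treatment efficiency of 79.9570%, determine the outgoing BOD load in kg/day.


Load_in = volume * conc / 1000 = 279.6350 * 2981.3270 / 1000 = 833.6834 kg/day
Removed = Load_in * eff / 100 = 833.6834 * 79.9570 / 100 = 666.5882 kg/day
Load_out = Load_in - Removed = 833.6834 - 666.5882 = 167.0952 kg/day


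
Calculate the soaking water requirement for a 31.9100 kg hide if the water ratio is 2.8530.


Formula: Water = hide_weight * ratio
Substituting: Water = 31.9100 * 2.8530
Result: 91.0392 kg


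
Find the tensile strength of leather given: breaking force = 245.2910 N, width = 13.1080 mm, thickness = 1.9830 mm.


Formula: TS = force / (width * thickness)
Substituting: TS = 245.2910 / (13.1080 * 1.9830)
Result: 9.4368 N/mm^2


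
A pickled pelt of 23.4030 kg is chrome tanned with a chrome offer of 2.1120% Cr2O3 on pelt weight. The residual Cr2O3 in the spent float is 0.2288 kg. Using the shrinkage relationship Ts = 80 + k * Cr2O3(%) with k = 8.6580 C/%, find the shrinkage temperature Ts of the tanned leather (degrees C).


Offered = pelt * offer_pct / 100 = 23.4030 * 2.1120 / 100 = 0.4943 kg
Uptake = offered - residual = 0.4943 - 0.2288 = 0.2655 kg
Cr2O3% on pelt = uptake / pelt * 100 = 0.2655 / 23.4030 * 100 = 1.1343 %
Ts = 80 + k * Cr2O3% = 80 + 8.6580 * 1.1343 = 89.8212 C


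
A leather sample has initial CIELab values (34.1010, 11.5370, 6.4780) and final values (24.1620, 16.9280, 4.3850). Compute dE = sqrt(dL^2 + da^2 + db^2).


dL = -9.9390, da = 5.3910, db = -2.0930
dE = sqrt((-9.9390)^2 + 5.3910^2 + (-2.0930)^2) = 11.4990


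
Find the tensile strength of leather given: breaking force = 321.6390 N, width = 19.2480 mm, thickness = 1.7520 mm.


Formula: TS = force / (width * thickness)
Substituting: TS = 321.6390 / (19.2480 * 1.7520)
Result: 9.5378 N/mm^2


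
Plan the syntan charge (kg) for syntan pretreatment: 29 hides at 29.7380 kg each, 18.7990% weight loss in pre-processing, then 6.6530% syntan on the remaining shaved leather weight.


Total_raw = N * avg_wt = 29 * 29.7380 = 862.4020 kg
Substrate = Total_raw * (1 - loss/100) = 862.4020 * (1 - 18.7990/100) = 700.2790 kg
Syntan = Substrate * pct / 100 = 700.2790 * 6.6530 / 100 = 46.5896 kg


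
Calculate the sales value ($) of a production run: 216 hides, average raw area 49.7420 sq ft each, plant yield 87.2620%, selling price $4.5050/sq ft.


Raw_total = N * avg_area = 216 * 49.7420 = 10744.2720 sq ft
Finished = Raw_total * yield / 100 = 10744.2720 * 87.2620 / 100 = 9375.6666 sq ft
Value = Finished * price = 9375.6666 * 4.5050 = 42237.3782 $


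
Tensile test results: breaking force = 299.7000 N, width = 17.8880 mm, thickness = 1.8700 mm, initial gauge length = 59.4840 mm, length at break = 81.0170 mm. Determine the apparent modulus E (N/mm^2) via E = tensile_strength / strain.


TS = F / (w * t) = 299.7000 / (17.8880 * 1.8700) = 8.9595 N/mm^2
strain = (Lf - L0) / L0 = (81.0170 - 59.4840) / 59.4840 = 0.3620
E = TS / strain = 8.9595 / 0.3620 = 24.7502 N/mm^2


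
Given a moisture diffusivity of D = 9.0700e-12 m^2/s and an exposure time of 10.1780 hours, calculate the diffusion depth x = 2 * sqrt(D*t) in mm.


t = 10.1780 hr * 3600 = 36640.8000 s
D * t = 9.0700e-12 * 36640.8000 = 3.3233e-07
x = 2 * sqrt(D*t) = 2 * sqrt(3.3233e-07) = 0.00115296 m = 1.1530 mm


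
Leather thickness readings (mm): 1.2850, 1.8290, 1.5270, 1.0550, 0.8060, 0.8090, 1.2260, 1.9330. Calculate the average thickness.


Formula: Average = sum / n
Substituting: Average = 10.4700 / 8
Result: 1.3088 mm


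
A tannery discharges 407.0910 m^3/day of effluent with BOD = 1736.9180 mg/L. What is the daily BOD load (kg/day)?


Formula: BOD_load = volume * conc / 1000
Substituting: BOD_load = 407.0910 * 1736.9180 / 1000
Result: 707.0837 kg/day


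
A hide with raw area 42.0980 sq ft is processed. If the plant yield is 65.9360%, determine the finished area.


Formula: finished = raw * yield / 100
Substituting: finished = 42.0980 * 65.9360 / 100
Result: 27.7577 sq ft


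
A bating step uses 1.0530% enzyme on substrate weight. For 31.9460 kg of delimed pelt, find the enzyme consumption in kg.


Formula: Enzyme = substrate * pct / 100
Substituting: Enzyme = 31.9460 * 1.0530 / 100
Result: 0.3364 kg


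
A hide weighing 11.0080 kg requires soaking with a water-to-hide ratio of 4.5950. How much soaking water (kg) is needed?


Formula: Water = hide_weight * ratio
Substituting: Water = 11.0080 * 4.5950
Result: 50.5818 kg


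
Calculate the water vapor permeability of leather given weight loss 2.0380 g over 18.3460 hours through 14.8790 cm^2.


Formula: WVP = loss / (area * time)
Substituting: WVP = 2.0380 / (14.8790 * 18.3460)
Result: 0.00746602 g/(cm^2*hr)


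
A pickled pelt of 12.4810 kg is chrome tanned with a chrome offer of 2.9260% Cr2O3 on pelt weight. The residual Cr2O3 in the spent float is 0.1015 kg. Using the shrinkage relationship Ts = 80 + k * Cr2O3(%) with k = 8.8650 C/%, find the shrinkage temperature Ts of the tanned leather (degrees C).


Offered = pelt * offer_pct / 100 = 12.4810 * 2.9260 / 100 = 0.3652 kg
Uptake = offered - residual = 0.3652 - 0.1015 = 0.2637 kg
Cr2O3% on pelt = uptake / pelt * 100 = 0.2637 / 12.4810 * 100 = 2.1128 %
Ts = 80 + k * Cr2O3% = 80 + 8.8650 * 2.1128 = 98.7297 C


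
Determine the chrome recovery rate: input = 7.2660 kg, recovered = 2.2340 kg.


Formula: Recovery = recovered / input * 100
Substituting: Recovery = 2.2340 / 7.2660 * 100
Result: 30.7459 %


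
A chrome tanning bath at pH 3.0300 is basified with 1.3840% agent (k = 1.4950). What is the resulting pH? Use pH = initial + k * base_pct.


Formula: pH_final = pH_initial + k * base_pct
Substituting: pH_final = 3.0300 + 1.4950 * 1.3840
Result: 5.0991
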